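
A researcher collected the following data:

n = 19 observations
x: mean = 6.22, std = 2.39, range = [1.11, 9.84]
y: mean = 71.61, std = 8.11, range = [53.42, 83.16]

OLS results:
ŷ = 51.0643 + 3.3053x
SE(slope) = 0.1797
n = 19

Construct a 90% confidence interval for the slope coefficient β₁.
The 90% CI for β₁ is (2.9927, 3.6179)

Confidence interval for the slope:

The 90% CI for β₁ is: β̂₁ ± t*(α/2, n-2) × SE(β̂₁)

Step 1: Find critical t-value
- Confidence level = 0.9
- Degrees of freedom = n - 2 = 19 - 2 = 17
- t*(α/2, 17) = 1.7396

Step 2: Calculate margin of error
Margin = 1.7396 × 0.1797 = 0.3126

Step 3: Construct interval
CI = 3.3053 ± 0.3126
CI = (2.9927, 3.6179)

Interpretation: each one-unit increase in x is associated with a change in mean y of between 2.9927 and 3.6179, with 90% confidence.
The interval does not include 0, suggesting a significant linear relationship.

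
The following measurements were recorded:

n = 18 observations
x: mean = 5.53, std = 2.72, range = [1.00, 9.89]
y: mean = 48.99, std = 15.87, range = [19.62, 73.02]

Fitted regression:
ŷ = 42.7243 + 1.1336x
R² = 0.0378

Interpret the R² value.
R² = 0.0378 means 3.78% of the variation in y is explained by the linear relationship with x. This indicates a weak fit.

R² = 1 − SS_res/SS_tot compares the residual scatter to the total scatter of y about its mean.

Here R² = 0.0378:
- Explained: 3.78% of the variation in y
- Unexplained (residual): 100% − 3.78% = 96.22%
- Rule of thumb (below 0.3 weak; 0.3 to below 0.7 moderate; 0.7 and above strong) → weak

Equivalently, for simple linear regression R² = r², so |r| = √0.0378 ≈ 0.1944.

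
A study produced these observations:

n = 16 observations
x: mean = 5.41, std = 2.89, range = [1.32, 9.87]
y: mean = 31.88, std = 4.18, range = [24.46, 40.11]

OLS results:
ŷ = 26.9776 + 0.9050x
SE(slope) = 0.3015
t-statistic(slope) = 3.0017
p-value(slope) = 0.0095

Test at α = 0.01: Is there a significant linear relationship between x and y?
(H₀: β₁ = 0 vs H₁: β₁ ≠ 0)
Reject H₀: p-value = 0.0095 < α = 0.01. The linear relationship is significant at the 1% level.

Hypothesis test for the slope coefficient:

H₀: β₁ = 0 (no linear relationship)
H₁: β₁ ≠ 0 (linear relationship exists)

Test statistic: t = β̂₁ / SE(β̂₁) = 0.9050 / 0.3015 = 3.0017

p = 0.0095: how often a slope estimate this far from 0 (in SE units) would arise by chance if β₁ were truly 0.

Decision rule: reject H₀ if p-value < α.
p-value = 0.0095 < α = 0.01 → reject H₀.

Conclusion: the linear association between x and y is significant at the 1% level.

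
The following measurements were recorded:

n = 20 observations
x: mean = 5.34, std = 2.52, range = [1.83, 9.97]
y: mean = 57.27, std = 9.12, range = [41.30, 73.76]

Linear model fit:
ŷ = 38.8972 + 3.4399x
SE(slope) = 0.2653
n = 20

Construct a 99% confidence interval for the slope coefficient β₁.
The 99% CI for β₁ is (2.6763, 4.2035)

Confidence interval for the slope:

The 99% CI for β₁ is: β̂₁ ± t*(α/2, n-2) × SE(β̂₁)

Step 1: Find critical t-value
- Confidence level = 0.99
- Degrees of freedom = n - 2 = 20 - 2 = 18
- t*(α/2, 18) = 2.8784

Step 2: Calculate margin of error
Margin = 2.8784 × 0.2653 = 0.7636

Step 3: Construct interval
CI = 3.4399 ± 0.7636
CI = (2.6763, 4.2035)

Interpretation: intervals built this way capture the true β₁ in 99% of repeated samples; here the plausible range for the per-unit effect of x on y is 2.6763 to 4.2035.
The interval does not include 0, suggesting a significant linear relationship.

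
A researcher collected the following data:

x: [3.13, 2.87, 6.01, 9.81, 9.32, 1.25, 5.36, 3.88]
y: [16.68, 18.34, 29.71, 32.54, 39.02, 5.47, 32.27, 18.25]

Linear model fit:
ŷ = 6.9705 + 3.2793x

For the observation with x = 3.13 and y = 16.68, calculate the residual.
Residual = -0.5547

The residual is the difference between the actual value and the predicted value:

Residual = y - ŷ

Step 1: Calculate predicted value
ŷ = 6.9705 + 3.2793 × 3.13
ŷ = 17.2347

Step 2: Calculate residual
Residual = 16.68 - 17.2347
Residual = -0.5547

Interpretation: the model overestimates the actual value by 0.5547 at this point (negative residual → observation lies below the fitted line).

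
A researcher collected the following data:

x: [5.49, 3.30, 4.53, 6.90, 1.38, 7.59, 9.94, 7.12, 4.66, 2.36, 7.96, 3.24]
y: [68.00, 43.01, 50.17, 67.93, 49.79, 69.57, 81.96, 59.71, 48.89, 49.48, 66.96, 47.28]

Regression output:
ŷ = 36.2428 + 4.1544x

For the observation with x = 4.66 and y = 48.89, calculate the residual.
Residual = -6.7123

The residual is the difference between the actual value and the predicted value:

Residual = y - ŷ

Step 1: Calculate predicted value
ŷ = 36.2428 + 4.1544 × 4.66
ŷ = 55.6023

Step 2: Calculate residual
Residual = 48.89 - 55.6023
Residual = -6.7123

Interpretation: the model overestimates the actual value by 6.7123 at this point (negative residual → observation lies below the fitted line).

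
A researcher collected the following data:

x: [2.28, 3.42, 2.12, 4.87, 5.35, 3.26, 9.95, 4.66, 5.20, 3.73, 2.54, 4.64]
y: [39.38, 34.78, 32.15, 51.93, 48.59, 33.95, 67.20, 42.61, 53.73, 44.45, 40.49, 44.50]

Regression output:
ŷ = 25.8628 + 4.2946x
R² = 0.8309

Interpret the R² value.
R² = 0.8309 means 83.09% of the variation in y is explained by the linear relationship with x. This indicates a strong fit.

The coefficient of determination R² is the fraction of the total variation in y that the fitted line accounts for.

Here R² = 0.8309:
- Explained: 83.09% of the variation in y
- Unexplained (residual): 100% − 83.09% = 16.91%
- Rule of thumb (below 0.3 weak; 0.3 to below 0.7 moderate; 0.7 and above strong) → strong

Note: R² never decreases when predictors are added, so it should not be used alone to compare models of different size.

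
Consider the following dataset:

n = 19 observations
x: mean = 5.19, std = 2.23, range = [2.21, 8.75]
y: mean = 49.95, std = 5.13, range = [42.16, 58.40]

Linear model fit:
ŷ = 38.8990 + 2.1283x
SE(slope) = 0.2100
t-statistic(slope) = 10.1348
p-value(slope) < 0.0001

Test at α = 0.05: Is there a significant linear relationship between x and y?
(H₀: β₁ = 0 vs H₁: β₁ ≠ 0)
p-value < 0.0001 < α = 0.05, so we reject H₀. The relationship is significant.

Hypothesis test for the slope coefficient:

H₀: β₁ = 0 (no linear relationship)
H₁: β₁ ≠ 0 (linear relationship exists)

Test statistic: t = β̂₁ / SE(β̂₁) = 2.1283 / 0.2100 = 10.1348

p < 0.0001: how often a slope estimate this far from 0 (in SE units) would arise by chance if β₁ were truly 0.

Decision rule: reject H₀ if p-value < α.
p-value < 0.0001 < α = 0.05 → reject H₀.

Conclusion: the linear association between x and y is significant at the 5% level.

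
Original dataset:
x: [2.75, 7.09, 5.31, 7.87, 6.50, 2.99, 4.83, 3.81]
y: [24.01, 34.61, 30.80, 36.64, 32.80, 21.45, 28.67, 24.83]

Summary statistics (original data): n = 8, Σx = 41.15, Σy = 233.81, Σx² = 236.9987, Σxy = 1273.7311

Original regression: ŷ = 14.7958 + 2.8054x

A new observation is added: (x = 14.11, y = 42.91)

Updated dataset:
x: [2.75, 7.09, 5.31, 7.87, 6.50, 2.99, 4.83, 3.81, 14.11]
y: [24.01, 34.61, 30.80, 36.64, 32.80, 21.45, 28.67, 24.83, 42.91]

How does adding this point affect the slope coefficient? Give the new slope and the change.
Adding the point moves β₁ from 2.8054 to 1.8610, i.e. it decreases by 0.9444 (-33.7%).

x = 14.11 lies well outside the original x-range [2.75, 7.87] (x̄ ≈ 5.14), so this observation has high leverage and can move the slope substantially.

Step 1: Update the sums with the new point (n goes from 8 to 9)
Σx  = 41.15 + 14.11 = 55.26
Σy  = 233.81 + 42.91 = 276.72
Σx² = 236.9987 + 14.11² = 236.9987 + 199.0921 = 436.0908
Σxy = 1273.7311 + 14.11×42.91 = 1273.7311 + 605.4601 = 1879.1912

Step 2: Recompute the slope with b₁ = (nΣxy − ΣxΣy) / (nΣx² − (Σx)²)
Numerator   = 9×1879.1912 − 55.26×276.72 = 16912.7208 − 15291.5472 = 1621.1736
Denominator = 9×436.0908 − 55.26² = 3924.8172 − 3053.6676 = 871.1496
b₁(new) = 1621.1736 / 871.1496 = 1.8610

(Same formula on the original sums: (8×1273.7311 − 41.15×233.81) / (8×236.9987 − 41.15²) = 568.5673 / 202.6671 = 2.8054, matching the given fit.)

Step 3: Change in slope
Δβ₁ = 1.8610 − 2.8054 = -0.9444
Relative change = -0.9444 / 2.8054 × 100% = -33.7%
→ the slope decreases when the point is added.

A high-leverage point only changes the slope if it is off the original line; here y = 42.91 is below the original trend, so the slope decreases.
In practice: examine leverage (hᵢ) and Cook's distance rather than deleting it automatically.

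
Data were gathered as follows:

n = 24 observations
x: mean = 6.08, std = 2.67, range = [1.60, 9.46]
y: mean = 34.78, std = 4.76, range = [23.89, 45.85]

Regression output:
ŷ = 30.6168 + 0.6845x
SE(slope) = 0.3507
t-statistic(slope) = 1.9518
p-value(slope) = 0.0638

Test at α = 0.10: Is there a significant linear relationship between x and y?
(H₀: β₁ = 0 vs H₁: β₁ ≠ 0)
Reject H₀: p-value = 0.0638 < α = 0.10. The linear relationship is significant at the 10% level.

Hypothesis test for the slope coefficient:

H₀: β₁ = 0 (no linear relationship)
H₁: β₁ ≠ 0 (linear relationship exists)

Test statistic: t = β̂₁ / SE(β̂₁) = 0.6845 / 0.3507 = 1.9518

The p-value (0.0638) is the probability, under H₀, of a t-statistic at least as extreme as |t| = 1.9518 (two-sided, df = n − 2 = 22).

Decision rule: reject H₀ if p-value < α.
p-value = 0.0638 < α = 0.10 → reject H₀.

Conclusion: the linear association between x and y is significant at the 10% level.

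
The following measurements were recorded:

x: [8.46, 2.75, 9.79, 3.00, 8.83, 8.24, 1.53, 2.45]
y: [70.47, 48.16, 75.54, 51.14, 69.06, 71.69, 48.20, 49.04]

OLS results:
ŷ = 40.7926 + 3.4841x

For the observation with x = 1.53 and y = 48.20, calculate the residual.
Residual = 2.0767

The residual is the difference between the actual value and the predicted value:

Residual = y - ŷ

Step 1: Calculate predicted value
ŷ = 40.7926 + 3.4841 × 1.53
ŷ = 46.1233

Step 2: Calculate residual
Residual = 48.20 - 46.1233
Residual = 2.0767

The residual is positive, so the observed y = 48.20 sits above the regression line (the line underestimates it by 2.0767).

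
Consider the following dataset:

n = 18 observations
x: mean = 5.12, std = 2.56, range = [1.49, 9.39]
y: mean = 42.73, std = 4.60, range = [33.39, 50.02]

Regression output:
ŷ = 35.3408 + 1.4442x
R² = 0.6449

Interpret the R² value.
R² = 0.6449 means 64.49% of the variation in y is explained by the linear relationship with x. This indicates a moderate fit.

The coefficient of determination R² is the fraction of the total variation in y that the fitted line accounts for.

Here R² = 0.6449:
- Explained: 64.49% of the variation in y
- Unexplained (residual): 100% − 64.49% = 35.51%
- Rule of thumb (below 0.3 weak; 0.3 to below 0.7 moderate; 0.7 and above strong) → moderate

Equivalently, for simple linear regression R² = r², so |r| = √0.6449 ≈ 0.8031.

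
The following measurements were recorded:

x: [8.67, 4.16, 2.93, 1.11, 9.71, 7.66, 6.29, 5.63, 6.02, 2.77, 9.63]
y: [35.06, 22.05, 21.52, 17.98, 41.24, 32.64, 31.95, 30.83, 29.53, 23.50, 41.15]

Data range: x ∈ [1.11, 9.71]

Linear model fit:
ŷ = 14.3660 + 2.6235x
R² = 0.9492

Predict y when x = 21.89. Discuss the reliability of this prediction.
The equation gives ŷ = 71.7944; however x = 21.89 is 12.18 units above the observed range, so this extrapolated value should not be trusted.

Prediction calculation:
ŷ = 14.3660 + 2.6235 × 21.89
ŷ = 71.7944

Reliability:
- Data range: x ∈ [1.11, 9.71]
- Prediction point: x = 21.89 is 12.18 units above the observed range → this is EXTRAPOLATION, not interpolation

Why that matters here:
- The standard error of prediction grows with (x − x̄)², and x = 21.89 is far from x̄ = 5.87
- Real relationships often flatten, saturate, or turn nonlinear at extremes

A defensible statement: 'if the linear trend continued to x = 21.89, y would be about 71.7944' — the premise is untested.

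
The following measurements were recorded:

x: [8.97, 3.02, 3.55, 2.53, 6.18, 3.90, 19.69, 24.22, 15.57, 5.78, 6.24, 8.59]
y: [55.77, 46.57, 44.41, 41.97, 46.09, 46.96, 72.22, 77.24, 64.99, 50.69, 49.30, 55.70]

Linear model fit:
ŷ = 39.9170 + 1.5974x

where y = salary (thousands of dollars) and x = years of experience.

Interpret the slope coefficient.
An increase of one year in experience is associated with a 1.5974 thousand dollars increase in predicted salary.

β₁ = 1.5974 is the change in predicted salary (thousand dollars) per additional year of experience.

Interpretation:
- Experience up by 1 year → predicted salary increases by 1.5974 thousand dollars
- The effect is assumed constant over the observed range of x (linearity)
- The sign (+) gives the direction; the magnitude 1.5974 gives the size of the effect per year

The intercept β₀ = 39.9170 is the predicted salary when experience = 0; since the smallest observed x is 2.53, this is an extrapolation and mainly anchors the line.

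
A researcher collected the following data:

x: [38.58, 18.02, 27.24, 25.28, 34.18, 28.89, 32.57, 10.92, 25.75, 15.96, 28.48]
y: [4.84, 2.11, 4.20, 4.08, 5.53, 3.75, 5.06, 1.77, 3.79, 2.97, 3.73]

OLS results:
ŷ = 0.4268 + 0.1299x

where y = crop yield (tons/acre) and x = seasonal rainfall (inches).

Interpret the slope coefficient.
For each additional inch of rainfall, predicted crop yield increases by approximately 0.1299 tons/acre.

β₁ = 0.1299 is the change in predicted crop yield (tons/acre) per additional inch of rainfall.

Interpretation:
- Rainfall up by 1 inch → predicted crop yield increases by 0.1299 tons/acre
- The effect is assumed constant over the observed range of x (linearity)
- The sign (+) gives the direction; the magnitude 0.1299 gives the size of the effect per inch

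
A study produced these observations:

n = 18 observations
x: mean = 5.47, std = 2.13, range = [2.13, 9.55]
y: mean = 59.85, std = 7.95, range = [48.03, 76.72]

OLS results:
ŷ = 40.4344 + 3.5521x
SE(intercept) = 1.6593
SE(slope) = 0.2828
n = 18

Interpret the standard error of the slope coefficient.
The slope 3.5521 is pinned down to within about ±0.2828 (one SE) by these data — relative uncertainty 8.0%, i.e. precise.

SE(β̂₁) = 0.2828 says: if we drew many samples of n = 18 from the same population and refit each time, the fitted slopes would scatter with a standard deviation of roughly 0.2828 around the true β₁.

Relative precision:
- SE / |β̂₁| = 0.2828 / 3.5521 = 8.0%
- Rule of thumb (under 20%: precise; 20% to under 50%: moderately precise; 50% or more: imprecise) → precise

Rough 95% range (±2 SE): 3.5521 ± 0.5656 → (2.9865, 4.1177).

What drives SE(β̂₁): larger n (here n = 18) → smaller SE; more residual scatter → larger SE.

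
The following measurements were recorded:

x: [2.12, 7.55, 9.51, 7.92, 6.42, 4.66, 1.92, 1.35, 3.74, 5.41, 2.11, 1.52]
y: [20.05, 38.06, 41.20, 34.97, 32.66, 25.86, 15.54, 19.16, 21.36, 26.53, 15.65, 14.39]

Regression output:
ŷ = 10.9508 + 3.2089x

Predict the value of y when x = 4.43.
ŷ = 25.1662

Plug x = 4.43 into the fitted line:

ŷ = 10.9508 + 3.2089 × 4.43
ŷ = 10.9508 + 14.2154
ŷ = 25.1662

This is a point prediction; actual observations scatter around it by roughly the residual standard deviation.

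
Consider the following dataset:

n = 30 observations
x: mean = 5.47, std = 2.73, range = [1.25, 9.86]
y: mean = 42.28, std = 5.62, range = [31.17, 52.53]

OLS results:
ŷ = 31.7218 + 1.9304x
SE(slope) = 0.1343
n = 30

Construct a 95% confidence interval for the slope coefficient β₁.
The 95% CI for β₁ is (1.6553, 2.2055)

Confidence interval for the slope:

The 95% CI for β₁ is: β̂₁ ± t*(α/2, n-2) × SE(β̂₁)

Step 1: Find critical t-value
- Confidence level = 0.95
- Degrees of freedom = n - 2 = 30 - 2 = 28
- t*(α/2, 28) = 2.0484

Step 2: Calculate margin of error
Margin = 2.0484 × 0.1343 = 0.2751

Step 3: Construct interval
CI = 1.9304 ± 0.2751
CI = (1.6553, 2.2055)

Interpretation: intervals built this way capture the true β₁ in 95% of repeated samples; here the plausible range for the per-unit effect of x on y is 1.6553 to 2.2055.
Since 0 is outside the interval, a two-sided test at α = 0.05 would reject H₀: β₁ = 0.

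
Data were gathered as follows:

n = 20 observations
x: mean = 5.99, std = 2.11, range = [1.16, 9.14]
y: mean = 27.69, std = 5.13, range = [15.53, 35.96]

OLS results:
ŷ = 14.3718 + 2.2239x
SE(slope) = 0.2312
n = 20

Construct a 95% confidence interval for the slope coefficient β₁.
The 95% CI for β₁ is (1.7382, 2.7096)

Confidence interval for the slope:

The 95% CI for β₁ is: β̂₁ ± t*(α/2, n-2) × SE(β̂₁)

Step 1: Find critical t-value
- Confidence level = 0.95
- Degrees of freedom = n - 2 = 20 - 2 = 18
- t*(α/2, 18) = 2.1009

Step 2: Calculate margin of error
Margin = 2.1009 × 0.2312 = 0.4857

Step 3: Construct interval
CI = 2.2239 ± 0.4857
CI = (1.7382, 2.7096)

Interpretation: each one-unit increase in x is associated with a change in mean y of between 1.7382 and 2.7096, with 95% confidence.
Both endpoints are positive, so the data support a genuinely positive slope at this confidence level.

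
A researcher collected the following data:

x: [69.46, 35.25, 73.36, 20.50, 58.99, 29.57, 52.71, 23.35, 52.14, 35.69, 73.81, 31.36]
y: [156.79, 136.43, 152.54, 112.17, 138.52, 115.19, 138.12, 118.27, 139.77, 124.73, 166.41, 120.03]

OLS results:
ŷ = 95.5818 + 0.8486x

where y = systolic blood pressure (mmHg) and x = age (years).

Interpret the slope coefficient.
An increase of one year in age is associated with a 0.8486 mmHg increase in predicted blood pressure.

The slope coefficient β₁ = 0.8486 represents the marginal effect of age on blood pressure.

Interpretation:
- Age up by 1 year → predicted blood pressure increases by 0.8486 mmHg
- This is a linear approximation: the same per-unit change is assumed across the whole observed x range
- The sign (+) gives the direction; the magnitude 0.8486 gives the size of the effect per year

The intercept β₀ = 95.5818 is the predicted blood pressure when age = 0; since the smallest observed x is 20.50, this is an extrapolation and mainly anchors the line.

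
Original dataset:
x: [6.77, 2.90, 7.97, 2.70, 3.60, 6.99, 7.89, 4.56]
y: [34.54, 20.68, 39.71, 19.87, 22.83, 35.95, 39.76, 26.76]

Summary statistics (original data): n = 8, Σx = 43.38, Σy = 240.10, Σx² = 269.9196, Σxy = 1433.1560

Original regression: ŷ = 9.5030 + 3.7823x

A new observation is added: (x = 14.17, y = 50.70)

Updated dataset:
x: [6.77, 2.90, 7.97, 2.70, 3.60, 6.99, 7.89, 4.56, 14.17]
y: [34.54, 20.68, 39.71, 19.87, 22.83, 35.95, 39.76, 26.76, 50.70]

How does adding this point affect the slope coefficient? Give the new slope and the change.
The slope changes from 3.7823 to 2.8437 (change of -0.9386, or -24.8%).

The new point has HIGH LEVERAGE: x = 14.17 is far from the original mean x̄ = 43.38/8 ≈ 5.42 (original range [2.70, 7.97]).

Step 1: Update the sums with the new point (n goes from 8 to 9)
Σx  = 43.38 + 14.17 = 57.55
Σy  = 240.10 + 50.70 = 290.80
Σx² = 269.9196 + 14.17² = 269.9196 + 200.7889 = 470.7085
Σxy = 1433.1560 + 14.17×50.70 = 1433.1560 + 718.4190 = 2151.5750

Step 2: Recompute the slope with b₁ = (nΣxy − ΣxΣy) / (nΣx² − (Σx)²)
Numerator   = 9×2151.5750 − 57.55×290.80 = 19364.1750 − 16735.5400 = 2628.6350
Denominator = 9×470.7085 − 57.55² = 4236.3765 − 3312.0025 = 924.3740
b₁(new) = 2628.6350 / 924.3740 = 2.8437

(Same formula on the original sums: (8×1433.1560 − 43.38×240.10) / (8×269.9196 − 43.38²) = 1049.7100 / 277.5324 = 3.7823, matching the given fit.)

Step 3: Change in slope
Δβ₁ = 2.8437 − 3.7823 = -0.9386
Relative change = -0.9386 / 3.7823 × 100% = -24.8%
→ the slope decreases when the point is added.

A high-leverage point only changes the slope if it is off the original line; here y = 50.70 is below the original trend, so the slope decreases.
In practice: investigate whether it comes from the same population as the rest of the sample.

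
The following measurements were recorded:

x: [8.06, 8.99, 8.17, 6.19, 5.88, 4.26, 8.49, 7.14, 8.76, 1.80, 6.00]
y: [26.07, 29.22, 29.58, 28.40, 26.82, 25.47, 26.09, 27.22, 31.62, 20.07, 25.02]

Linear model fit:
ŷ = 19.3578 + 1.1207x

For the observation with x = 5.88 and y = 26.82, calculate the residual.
Residual = 0.8725

The residual is the difference between the actual value and the predicted value:

Residual = y - ŷ

Step 1: Calculate predicted value
ŷ = 19.3578 + 1.1207 × 5.88
ŷ = 25.9475

Step 2: Calculate residual
Residual = 26.82 - 25.9475
Residual = 0.8725

Interpretation: the model underestimates the actual value by 0.8725 at this point (positive residual → observation lies above the fitted line).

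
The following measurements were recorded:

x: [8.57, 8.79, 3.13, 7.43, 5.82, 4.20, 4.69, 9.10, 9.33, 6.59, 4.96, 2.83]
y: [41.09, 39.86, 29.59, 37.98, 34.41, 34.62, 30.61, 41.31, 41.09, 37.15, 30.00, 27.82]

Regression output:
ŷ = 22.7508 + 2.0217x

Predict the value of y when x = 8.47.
ŷ = 39.8746

x = 8.47 lies inside the observed range [2.83, 9.33], so the fitted equation applies directly:

ŷ = 22.7508 + 2.0217 × 8.47
ŷ = 22.7508 + 17.1238
ŷ = 39.8746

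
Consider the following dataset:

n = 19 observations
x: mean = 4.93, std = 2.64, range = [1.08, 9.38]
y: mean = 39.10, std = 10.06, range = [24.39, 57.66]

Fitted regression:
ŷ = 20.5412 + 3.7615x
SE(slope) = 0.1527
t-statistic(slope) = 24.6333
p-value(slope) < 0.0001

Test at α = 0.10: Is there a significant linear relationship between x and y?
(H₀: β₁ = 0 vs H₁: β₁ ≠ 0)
Since p-value < 0.0001 < α = 0.10, reject H₀ — the slope is significantly different from 0.

Hypothesis test for the slope coefficient:

H₀: β₁ = 0 (no linear relationship)
H₁: β₁ ≠ 0 (linear relationship exists)

Test statistic: t = β̂₁ / SE(β̂₁) = 3.7615 / 0.1527 = 24.6333

p < 0.0001: how often a slope estimate this far from 0 (in SE units) would arise by chance if β₁ were truly 0.

Decision rule: reject H₀ if p-value < α.
p-value < 0.0001 < α = 0.10 → reject H₀.

There is sufficient evidence at the 10% significance level to conclude that a linear relationship exists between x and y.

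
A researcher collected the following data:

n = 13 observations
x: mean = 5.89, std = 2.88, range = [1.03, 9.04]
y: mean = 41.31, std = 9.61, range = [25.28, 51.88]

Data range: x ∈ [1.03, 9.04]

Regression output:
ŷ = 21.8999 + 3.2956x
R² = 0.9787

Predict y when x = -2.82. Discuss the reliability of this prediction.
ŷ = 12.6063, but this is extrapolation (below the data range [1.03, 9.04]) and may be unreliable.

Prediction calculation:
ŷ = 21.8999 + 3.2956 × (-2.82)
ŷ = 12.6063

Reliability:
- Data range: x ∈ [1.03, 9.04]
- Prediction point: x = -2.82 is 3.85 units below the observed range → this is EXTRAPOLATION, not interpolation

Why that matters here:
- The linear relationship may not hold outside the observed range
- R² describes fit only over the sampled x values; it says nothing about behaviour beyond them

The R² = 0.9787 only validates the fit within [1.03, 9.04]; treat ŷ = 12.6063 with caution.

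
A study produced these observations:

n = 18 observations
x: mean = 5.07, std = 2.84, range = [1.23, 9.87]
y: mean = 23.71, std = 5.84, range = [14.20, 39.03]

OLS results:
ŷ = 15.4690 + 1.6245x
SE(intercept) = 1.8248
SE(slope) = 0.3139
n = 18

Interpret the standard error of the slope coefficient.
SE(slope) = 0.3139 measures the uncertainty in the estimated slope. The coefficient is estimated precisely (SE/|β̂₁| = 19.3%).

What SE measures:
- The standard error quantifies the sampling variability of the coefficient estimate
- It is the estimated standard deviation of β̂₁ across hypothetical repeated samples of the same size
- Smaller SE → more precise estimate

Relative precision:
- SE / |β̂₁| = 0.3139 / 1.6245 = 19.3%
- Rule of thumb (under 20%: precise; 20% to under 50%: moderately precise; 50% or more: imprecise) → precise

Link to the t-test: t = β̂₁ / SE(β̂₁) = 1.6245 / 0.3139 = 5.1752, the statistic for H₀: β₁ = 0.

What drives SE(β̂₁): more residual scatter → larger SE; wider spread of x values → smaller SE; larger n (here n = 18) → smaller SE.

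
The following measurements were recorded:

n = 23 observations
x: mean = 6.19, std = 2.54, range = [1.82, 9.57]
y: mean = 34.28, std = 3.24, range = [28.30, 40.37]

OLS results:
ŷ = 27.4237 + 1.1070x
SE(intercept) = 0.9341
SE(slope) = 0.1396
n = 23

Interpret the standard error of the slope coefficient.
The slope 1.1070 is pinned down to within about ±0.1396 (one SE) by these data — relative uncertainty 12.6%, i.e. precise.

What SE measures:
- The standard error quantifies the sampling variability of the coefficient estimate
- It is the estimated standard deviation of β̂₁ across hypothetical repeated samples of the same size
- Smaller SE → more precise estimate

Relative precision:
- SE / |β̂₁| = 0.1396 / 1.1070 = 12.6%
- Rule of thumb (under 20%: precise; 20% to under 50%: moderately precise; 50% or more: imprecise) → precise

Rough 95% range (±2 SE): 1.1070 ± 0.2792 → (0.8278, 1.3862).

What drives SE(β̂₁): more residual scatter → larger SE; larger n (here n = 23) → smaller SE.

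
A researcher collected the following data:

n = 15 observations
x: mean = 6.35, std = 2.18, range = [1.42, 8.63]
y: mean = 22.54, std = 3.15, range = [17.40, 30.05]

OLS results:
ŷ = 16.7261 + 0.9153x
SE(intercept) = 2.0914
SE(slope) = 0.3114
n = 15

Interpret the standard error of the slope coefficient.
SE(slope) = 0.3114 measures the uncertainty in the estimated slope. The coefficient is estimated with moderate precision (SE/|β̂₁| = 34.0%).

SE(β̂₁) = s / √Sxx, where s is the residual standard deviation and Sxx = Σ(x − x̄)². It is the yardstick for how far β̂₁ = 0.9153 could plausibly be from the true slope.

Relative precision:
- SE / |β̂₁| = 0.3114 / 0.9153 = 34.0%
- Rule of thumb (under 20%: precise; 20% to under 50%: moderately precise; 50% or more: imprecise) → moderately precise

Link to interval estimation: a confidence interval for β₁ is β̂₁ ± t* × 0.3114, so SE sets the half-width per unit of t*.

What drives SE(β̂₁): wider spread of x values → smaller SE; more residual scatter → larger SE; larger n (here n = 15) → smaller SE.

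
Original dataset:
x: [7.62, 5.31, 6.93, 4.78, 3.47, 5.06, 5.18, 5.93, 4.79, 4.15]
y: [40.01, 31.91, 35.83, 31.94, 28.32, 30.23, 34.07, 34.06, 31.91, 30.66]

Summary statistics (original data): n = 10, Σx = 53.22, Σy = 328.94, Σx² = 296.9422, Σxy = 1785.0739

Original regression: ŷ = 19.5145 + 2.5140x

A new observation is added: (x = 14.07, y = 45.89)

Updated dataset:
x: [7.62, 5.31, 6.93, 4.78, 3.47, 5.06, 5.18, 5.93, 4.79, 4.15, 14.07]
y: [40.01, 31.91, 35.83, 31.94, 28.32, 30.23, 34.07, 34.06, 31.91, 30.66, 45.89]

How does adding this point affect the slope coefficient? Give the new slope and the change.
New slope β₁ = 1.6548 versus 2.5140 before: a change of -0.8592 (-34.2%).

The new point has HIGH LEVERAGE: x = 14.07 is far from the original mean x̄ = 53.22/10 ≈ 5.32 (original range [3.47, 7.62]).

Step 1: Update the sums with the new point (n goes from 10 to 11)
Σx  = 53.22 + 14.07 = 67.29
Σy  = 328.94 + 45.89 = 374.83
Σx² = 296.9422 + 14.07² = 296.9422 + 197.9649 = 494.9071
Σxy = 1785.0739 + 14.07×45.89 = 1785.0739 + 645.6723 = 2430.7462

Step 2: Recompute the slope with b₁ = (nΣxy − ΣxΣy) / (nΣx² − (Σx)²)
Numerator   = 11×2430.7462 − 67.29×374.83 = 26738.2082 − 25222.3107 = 1515.8975
Denominator = 11×494.9071 − 67.29² = 5443.9781 − 4527.9441 = 916.0340
b₁(new) = 1515.8975 / 916.0340 = 1.6548

(Same formula on the original sums: (10×1785.0739 − 53.22×328.94) / (10×296.9422 − 53.22²) = 344.5522 / 137.0536 = 2.5140, matching the given fit.)

Step 3: Change in slope
Δβ₁ = 1.6548 − 2.5140 = -0.8592
Relative change = -0.8592 / 2.5140 × 100% = -34.2%
→ the slope decreases when the point is added.

Because the point sits below the extension of the original line at a high-leverage x, it tilts the fit down.
In practice: refit with and without it and report both if conclusions differ; examine leverage (hᵢ) and Cook's distance rather than deleting it automatically.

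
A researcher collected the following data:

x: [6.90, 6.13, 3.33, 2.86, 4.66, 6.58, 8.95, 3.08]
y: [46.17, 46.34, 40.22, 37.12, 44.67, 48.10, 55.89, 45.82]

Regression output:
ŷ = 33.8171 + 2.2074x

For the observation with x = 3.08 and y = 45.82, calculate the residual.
Residual = 5.2041

The residual is the difference between the actual value and the predicted value:

Residual = y - ŷ

Step 1: Calculate predicted value
ŷ = 33.8171 + 2.2074 × 3.08
ŷ = 40.6159

Step 2: Calculate residual
Residual = 45.82 - 40.6159
Residual = 5.2041

Interpretation: the model underestimates the actual value by 5.2041 at this point (positive residual → observation lies above the fitted line).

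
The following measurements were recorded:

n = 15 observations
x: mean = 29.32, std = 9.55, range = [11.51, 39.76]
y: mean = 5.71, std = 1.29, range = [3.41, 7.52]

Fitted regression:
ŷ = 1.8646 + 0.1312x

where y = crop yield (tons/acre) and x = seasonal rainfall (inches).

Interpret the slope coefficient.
On average, crop yield is about 0.1312 tons/acre higher for every extra inch of rainfall.

β₁ = 0.1312 is the change in predicted crop yield (tons/acre) per additional inch of rainfall.

Interpretation:
- Rainfall up by 1 inch → predicted crop yield increases by 0.1312 tons/acre
- This is a linear approximation: the same per-unit change is assumed across the whole observed x range

(β₀ = 1.8646 is the fitted value at x = 0 and is not part of the slope interpretation.)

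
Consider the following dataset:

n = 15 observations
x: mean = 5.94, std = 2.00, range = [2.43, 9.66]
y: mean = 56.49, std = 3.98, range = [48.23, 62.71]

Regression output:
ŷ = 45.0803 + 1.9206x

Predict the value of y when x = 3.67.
ŷ = 52.1289

x = 3.67 lies inside the observed range [2.43, 9.66], so the fitted equation applies directly:

ŷ = 45.0803 + 1.9206 × 3.67
ŷ = 45.0803 + 7.0486
ŷ = 52.1289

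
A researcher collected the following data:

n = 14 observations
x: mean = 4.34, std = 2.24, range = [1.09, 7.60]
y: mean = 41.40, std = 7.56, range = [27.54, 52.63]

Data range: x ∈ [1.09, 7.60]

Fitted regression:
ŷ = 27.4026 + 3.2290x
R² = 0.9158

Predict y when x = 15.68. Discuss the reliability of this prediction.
ŷ = 78.0333, but this is extrapolation (above the data range [1.09, 7.60]) and may be unreliable.

Prediction calculation:
ŷ = 27.4026 + 3.2290 × 15.68
ŷ = 78.0333

Reliability:
- Data range: x ∈ [1.09, 7.60]
- Prediction point: x = 15.68 is 8.08 units above the observed range → this is EXTRAPOLATION, not interpolation

Why that matters here:
- R² describes fit only over the sampled x values; it says nothing about behaviour beyond them
- There are no observations near this x to validate the fitted line there

The R² = 0.9158 only validates the fit within [1.09, 7.60]; treat ŷ = 78.0333 with caution.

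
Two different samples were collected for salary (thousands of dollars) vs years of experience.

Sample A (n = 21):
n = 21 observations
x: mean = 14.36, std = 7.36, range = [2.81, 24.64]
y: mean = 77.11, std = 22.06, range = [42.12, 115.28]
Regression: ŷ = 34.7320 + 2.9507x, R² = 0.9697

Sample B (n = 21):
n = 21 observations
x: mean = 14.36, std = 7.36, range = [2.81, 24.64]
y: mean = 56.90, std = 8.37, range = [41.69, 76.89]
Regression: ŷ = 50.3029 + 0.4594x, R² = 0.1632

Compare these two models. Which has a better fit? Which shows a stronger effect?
Model A has the better fit (R² = 0.9697 vs 0.1632). Model A shows the stronger effect (|β₁| = 2.9507 vs 0.4594).

Model Comparison:

Which explains more variance? (R²)
- Model A: R² = 0.9697 → 96.97% of variance in salary explained
- Model B: R² = 0.1632 → 16.32% of variance in salary explained
- 0.9697 > 0.1632 → Model A has the better fit

Strength of effect — compare |β₁|:
- Model A: β₁ = 2.9507 → predicted salary rises 2.9507 thousand dollars per additional year of experience
- Model B: β₁ = 0.4594 → predicted salary rises 0.4594 thousand dollars per additional year of experience
- |2.9507| > |0.4594| → Model A shows the stronger marginal effect

Notes:
- A better fit (higher R²) doesn't necessarily mean a more important relationship.
- The two samples could reflect different populations, time periods, or measurement quality.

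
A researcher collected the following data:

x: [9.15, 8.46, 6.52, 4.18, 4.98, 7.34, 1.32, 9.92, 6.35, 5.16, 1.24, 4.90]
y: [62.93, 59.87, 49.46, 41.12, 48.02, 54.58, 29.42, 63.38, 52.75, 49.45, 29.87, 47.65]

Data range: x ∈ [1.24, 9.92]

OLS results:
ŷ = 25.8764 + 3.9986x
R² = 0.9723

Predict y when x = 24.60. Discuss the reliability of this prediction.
ŷ = 124.2420, but this is extrapolation (above the data range [1.24, 9.92]) and may be unreliable.

Prediction calculation:
ŷ = 25.8764 + 3.9986 × 24.60
ŷ = 124.2420

Reliability:
- Data range: x ∈ [1.24, 9.92]
- Prediction point: x = 24.60 is 14.68 units above the observed range → this is EXTRAPOLATION, not interpolation

Why that matters here:
- R² describes fit only over the sampled x values; it says nothing about behaviour beyond them
- There are no observations near this x to validate the fitted line there
- The standard error of prediction grows with (x − x̄)², and x = 24.60 is far from x̄ = 5.79

A defensible statement: 'if the linear trend continued to x = 24.60, y would be about 124.2420' — the premise is untested.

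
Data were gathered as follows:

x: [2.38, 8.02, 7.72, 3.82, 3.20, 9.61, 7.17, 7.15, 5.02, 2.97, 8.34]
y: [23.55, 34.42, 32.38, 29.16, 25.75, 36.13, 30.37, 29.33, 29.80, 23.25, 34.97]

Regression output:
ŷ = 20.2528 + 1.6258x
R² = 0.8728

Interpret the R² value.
About 87.28% of the variability in y is accounted for by the regression on x (R² = 0.8728) — a strong linear fit.

The coefficient of determination R² is the fraction of the total variation in y that the fitted line accounts for.

Here R² = 0.8728:
- Explained: 87.28% of the variation in y
- Unexplained (residual): 100% − 87.28% = 12.72%
- Rule of thumb (below 0.3 weak; 0.3 to below 0.7 moderate; 0.7 and above strong) → strong

Note: R² never decreases when predictors are added, so it should not be used alone to compare models of different size.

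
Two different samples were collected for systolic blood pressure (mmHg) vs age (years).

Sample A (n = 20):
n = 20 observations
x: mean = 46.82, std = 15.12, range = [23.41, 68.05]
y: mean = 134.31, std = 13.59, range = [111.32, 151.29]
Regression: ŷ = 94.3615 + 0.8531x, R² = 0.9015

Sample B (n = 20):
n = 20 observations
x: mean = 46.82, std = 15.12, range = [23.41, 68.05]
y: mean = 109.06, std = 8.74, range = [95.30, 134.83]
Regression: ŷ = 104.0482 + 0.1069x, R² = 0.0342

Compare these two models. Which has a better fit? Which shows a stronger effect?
Model A has the better fit (R² = 0.9015 vs 0.0342). Model A shows the stronger effect (|β₁| = 0.8531 vs 0.1069).

Model Comparison:

Fit — compare R²:
- Model A: R² = 0.9015 → 90.15% of variance in blood pressure explained
- Model B: R² = 0.0342 → 3.42% of variance in blood pressure explained
- 0.9015 > 0.0342 → Model A has the better fit

Effect size (slope magnitude):
- Model A: β₁ = 0.8531 → predicted blood pressure rises 0.8531 mmHg per additional year of age
- Model B: β₁ = 0.1069 → predicted blood pressure rises 0.1069 mmHg per additional year of age
- |0.8531| > |0.1069| → Model A shows the stronger marginal effect

Note: A better fit (higher R²) doesn't necessarily mean a more important relationship.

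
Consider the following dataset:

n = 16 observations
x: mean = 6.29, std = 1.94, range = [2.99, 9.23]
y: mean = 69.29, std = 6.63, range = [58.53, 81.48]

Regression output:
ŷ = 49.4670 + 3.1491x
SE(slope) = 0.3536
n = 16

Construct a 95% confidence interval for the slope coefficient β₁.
The 95% CI for β₁ is (2.3907, 3.9075)

Confidence interval for the slope:

The 95% CI for β₁ is: β̂₁ ± t*(α/2, n-2) × SE(β̂₁)

Step 1: Find critical t-value
- Confidence level = 0.95
- Degrees of freedom = n - 2 = 16 - 2 = 14
- t*(α/2, 14) = 2.1448

Step 2: Calculate margin of error
Margin = 2.1448 × 0.3536 = 0.7584

Step 3: Construct interval
CI = 3.1491 ± 0.7584
CI = (2.3907, 3.9075)

Interpretation: We are 95% confident that the true slope β₁ lies between 2.3907 and 3.9075.
The interval does not include 0, suggesting a significant linear relationship.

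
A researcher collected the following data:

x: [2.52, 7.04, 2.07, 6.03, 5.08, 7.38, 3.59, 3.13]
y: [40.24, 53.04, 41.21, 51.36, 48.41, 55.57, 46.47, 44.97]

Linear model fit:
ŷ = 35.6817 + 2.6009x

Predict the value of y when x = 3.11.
ŷ = 43.7705

To predict y for x = 3.11, substitute into the regression equation:

ŷ = 35.6817 + 2.6009 × 3.11
ŷ = 35.6817 + 8.0888
ŷ = 43.7705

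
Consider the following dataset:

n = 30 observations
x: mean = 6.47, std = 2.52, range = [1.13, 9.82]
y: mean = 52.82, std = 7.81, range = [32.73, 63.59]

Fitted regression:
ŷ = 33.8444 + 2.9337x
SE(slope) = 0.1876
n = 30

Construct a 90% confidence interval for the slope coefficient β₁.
The 90% CI for β₁ is (2.6146, 3.2528)

Confidence interval for the slope:

The 90% CI for β₁ is: β̂₁ ± t*(α/2, n-2) × SE(β̂₁)

Step 1: Find critical t-value
- Confidence level = 0.9
- Degrees of freedom = n - 2 = 30 - 2 = 28
- t*(α/2, 28) = 1.7011

Step 2: Calculate margin of error
Margin = 1.7011 × 0.1876 = 0.3191

Step 3: Construct interval
CI = 2.9337 ± 0.3191
CI = (2.6146, 3.2528)

Interpretation: intervals built this way capture the true β₁ in 90% of repeated samples; here the plausible range for the per-unit effect of x on y is 2.6146 to 3.2528.
The interval does not include 0, suggesting a significant linear relationship.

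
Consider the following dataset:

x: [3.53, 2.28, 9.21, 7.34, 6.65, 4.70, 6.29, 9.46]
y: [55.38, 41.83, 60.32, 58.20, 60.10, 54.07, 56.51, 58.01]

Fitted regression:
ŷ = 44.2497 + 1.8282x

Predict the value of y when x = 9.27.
ŷ = 61.1971

To predict y for x = 9.27, substitute into the regression equation:

ŷ = 44.2497 + 1.8282 × 9.27
ŷ = 44.2497 + 16.9474
ŷ = 61.1971

This is a point prediction; actual observations scatter around it by roughly the residual standard deviation.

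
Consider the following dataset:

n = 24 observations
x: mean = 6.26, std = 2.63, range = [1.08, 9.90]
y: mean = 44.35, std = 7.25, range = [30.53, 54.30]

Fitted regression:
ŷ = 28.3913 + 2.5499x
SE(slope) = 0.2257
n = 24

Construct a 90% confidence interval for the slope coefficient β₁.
The 90% CI for β₁ is (2.1624, 2.9374)

Confidence interval for the slope:

The 90% CI for β₁ is: β̂₁ ± t*(α/2, n-2) × SE(β̂₁)

Step 1: Find critical t-value
- Confidence level = 0.9
- Degrees of freedom = n - 2 = 24 - 2 = 22
- t*(α/2, 22) = 1.7171

Step 2: Calculate margin of error
Margin = 1.7171 × 0.2257 = 0.3875

Step 3: Construct interval
CI = 2.5499 ± 0.3875
CI = (2.1624, 2.9374)

Interpretation: We are 90% confident that the true slope β₁ lies between 2.1624 and 2.9374.
Since 0 is outside the interval, a two-sided test at α = 0.10 would reject H₀: β₁ = 0.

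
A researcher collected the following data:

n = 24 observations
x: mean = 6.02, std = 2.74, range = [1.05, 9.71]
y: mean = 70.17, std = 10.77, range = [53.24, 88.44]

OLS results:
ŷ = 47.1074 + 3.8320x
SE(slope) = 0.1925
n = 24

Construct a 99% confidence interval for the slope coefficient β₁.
The 99% CI for β₁ is (3.2894, 4.3746)

Confidence interval for the slope:

The 99% CI for β₁ is: β̂₁ ± t*(α/2, n-2) × SE(β̂₁)

Step 1: Find critical t-value
- Confidence level = 0.99
- Degrees of freedom = n - 2 = 24 - 2 = 22
- t*(α/2, 22) = 2.8188

Step 2: Calculate margin of error
Margin = 2.8188 × 0.1925 = 0.5426

Step 3: Construct interval
CI = 3.8320 ± 0.5426
CI = (3.2894, 4.3746)

Interpretation: each one-unit increase in x is associated with a change in mean y of between 3.2894 and 4.3746, with 99% confidence.
The interval does not include 0, suggesting a significant linear relationship.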